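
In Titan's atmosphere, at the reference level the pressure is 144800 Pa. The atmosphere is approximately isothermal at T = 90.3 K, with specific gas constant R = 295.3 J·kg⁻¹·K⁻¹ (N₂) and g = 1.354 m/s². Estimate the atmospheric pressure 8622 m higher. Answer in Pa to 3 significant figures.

P ≈ 93500 Pa

Scale height: H = RT/g = 295.3 × 90.3 / 1.354 = 19694 m.
Barometric formula: P = P₀ exp(−z/H).
z/H = 8622.0/19694 = 0.43780; exp(−0.43780) = 0.64545.
P = 144800 × 0.64545 = 93461 Pa.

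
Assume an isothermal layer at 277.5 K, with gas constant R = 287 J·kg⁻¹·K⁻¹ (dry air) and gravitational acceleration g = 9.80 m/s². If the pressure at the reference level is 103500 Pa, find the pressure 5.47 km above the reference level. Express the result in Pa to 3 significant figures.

P ≈ 52800 Pa

Scale height: H = RT/g = 287 × 277.5 / 9.80 = 8126.8 m.
Barometric formula: P = P₀ exp(−z/H).
z/H = 5470.0/8126.8 = 0.67308; exp(−0.67308) = 0.51013.
P = 103500 × 0.51013 = 52798 Pa.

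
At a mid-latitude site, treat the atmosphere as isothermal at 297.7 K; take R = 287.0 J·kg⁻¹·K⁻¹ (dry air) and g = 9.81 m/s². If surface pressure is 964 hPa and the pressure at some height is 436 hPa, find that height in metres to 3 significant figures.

z ≈ 6910 m

Scale height: H = RT/g = 287.0 × 297.7 / 9.81 = 8709.5 m.
Invert the barometric formula: z = H ln(P₀/P).
P₀/P = 964/436 = 2.2110; ln(2.2110) = 0.79344.
z = 8709.5 × 0.79344 = 6910.5 m.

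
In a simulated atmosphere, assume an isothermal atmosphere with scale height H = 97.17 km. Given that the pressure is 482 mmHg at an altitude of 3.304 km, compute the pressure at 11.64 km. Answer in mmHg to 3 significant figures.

P ≈ 442 mmHg

Between two levels, P₂ = P₁ exp(−Δz/H) with Δz = z₂ − z₁.
Δz = 11640 − 3304.0 = 8336.0 m; Δz/H = 8336.0/97170 = 0.085788.
P₂ = 482 × exp(−0.085788) = 482 × 0.91779 = 442.37 mmHg.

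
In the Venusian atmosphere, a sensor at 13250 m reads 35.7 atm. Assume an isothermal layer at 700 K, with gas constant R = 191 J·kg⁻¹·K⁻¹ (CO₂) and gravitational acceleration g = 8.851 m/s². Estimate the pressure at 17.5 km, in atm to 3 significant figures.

Scale height: H = RT/g = 191 × 700 / 8.851 = 15106 m.
Between two levels, P₂ = P₁ exp(−Δz/H) with Δz = z₂ − z₁.
Δz = 17500 − 13250 = 4250.0 m; Δz/H = 4250.0/15106 = 0.28135.
P₂ = 35.7 × exp(−0.28135) = 35.7 × 0.75476 = 26.945 atm.

P ≈ 26.9 atm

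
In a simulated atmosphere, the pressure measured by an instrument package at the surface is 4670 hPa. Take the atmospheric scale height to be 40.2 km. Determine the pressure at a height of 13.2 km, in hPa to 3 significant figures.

P ≈ 3360 hPa

Barometric formula: P = P₀ exp(−z/H).
z/H = 13200/40200 = 0.32836; exp(−0.32836) = 0.72010.
P = 4670 × 0.72010 = 3362.9 hPa.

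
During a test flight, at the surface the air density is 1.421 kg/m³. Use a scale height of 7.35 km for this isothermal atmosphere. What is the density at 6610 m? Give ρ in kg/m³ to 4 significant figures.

In an isothermal atmosphere, density decays like pressure: ρ = ρ₀ exp(−z/H).
z/H = 6610.0/7350.0 = 0.89932; exp(−0.89932) = 0.40685.
ρ = 1.421 × 0.40685 = 0.57813 kg/m³.

ρ ≈ 0.5781 kg/m³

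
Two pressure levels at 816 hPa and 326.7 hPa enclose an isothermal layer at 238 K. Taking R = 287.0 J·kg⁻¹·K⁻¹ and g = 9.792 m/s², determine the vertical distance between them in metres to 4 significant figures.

Δz ≈ 6385 m

Hypsometric equation: Δz = (R T̄/g) ln(P₁/P₂).
R T̄/g = 287.0 × 238 / 9.792 = 6975.7 m.
ln(816/326.7) = ln(2.4977) = 0.91537.
Δz = 6975.7 × 0.91537 = 6385.3 m.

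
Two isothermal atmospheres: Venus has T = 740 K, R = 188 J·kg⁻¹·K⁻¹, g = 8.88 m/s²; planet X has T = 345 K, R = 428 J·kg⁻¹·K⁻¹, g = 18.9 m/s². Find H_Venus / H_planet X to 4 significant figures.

H = RT/g for each body.
H_Venus = 188 × 740 / 8.88 = 15667 m.
H_planet X = 428 × 345 / 18.9 = 7812.7 m.
H_Venus/H_planet X = 15667/7812.7 = 2.0053.

H_Venus/H_planet X ≈ 2.005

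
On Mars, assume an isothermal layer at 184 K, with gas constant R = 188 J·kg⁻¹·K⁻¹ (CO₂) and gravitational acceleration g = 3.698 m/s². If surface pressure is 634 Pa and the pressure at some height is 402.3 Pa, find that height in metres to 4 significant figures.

Scale height: H = RT/g = 188 × 184 / 3.698 = 9354.2 m.
Invert the barometric formula: z = H ln(P₀/P).
P₀/P = 634/402.3 = 1.5759; ln(1.5759) = 0.45483.
z = 9354.2 × 0.45483 = 4254.6 m.

z ≈ 4255 m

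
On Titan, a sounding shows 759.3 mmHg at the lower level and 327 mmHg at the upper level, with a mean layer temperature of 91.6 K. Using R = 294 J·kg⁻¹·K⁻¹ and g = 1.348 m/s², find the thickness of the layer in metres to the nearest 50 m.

Hypsometric equation: Δz = (R T̄/g) ln(P₁/P₂).
R T̄/g = 294 × 91.6 / 1.348 = 19978 m.
ln(759.3/327) = ln(2.3220) = 0.84243.
Δz = 19978 × 0.84243 = 16830 m.

Δz ≈ 16850 m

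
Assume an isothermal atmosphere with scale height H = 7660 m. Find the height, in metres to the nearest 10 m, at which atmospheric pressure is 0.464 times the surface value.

Set P/P₀ = exp(−z/H) = 0.464, so z = −H ln(0.464).
−ln(0.464) = 0.76787; z = 7660.0 × 0.76787 = 5881.9 m.

z ≈ 5880 m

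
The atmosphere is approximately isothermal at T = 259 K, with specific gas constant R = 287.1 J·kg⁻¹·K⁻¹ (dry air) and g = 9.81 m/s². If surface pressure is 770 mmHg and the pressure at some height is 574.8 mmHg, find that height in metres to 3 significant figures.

Scale height: H = RT/g = 287.1 × 259 / 9.81 = 7579.9 m.
Invert the barometric formula: z = H ln(P₀/P).
P₀/P = 770/574.8 = 1.3396; ln(1.3396) = 0.29237.
z = 7579.9 × 0.29237 = 2216.1 m.

z ≈ 2220 m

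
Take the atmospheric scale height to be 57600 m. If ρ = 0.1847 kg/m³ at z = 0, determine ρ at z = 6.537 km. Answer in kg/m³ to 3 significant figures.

In an isothermal atmosphere, density decays like pressure: ρ = ρ₀ exp(−z/H).
z/H = 6537.0/57600 = 0.11349; exp(−0.11349) = 0.89271.
ρ = 0.1847 × 0.89271 = 0.16488 kg/m³.

ρ ≈ 0.165 kg/m³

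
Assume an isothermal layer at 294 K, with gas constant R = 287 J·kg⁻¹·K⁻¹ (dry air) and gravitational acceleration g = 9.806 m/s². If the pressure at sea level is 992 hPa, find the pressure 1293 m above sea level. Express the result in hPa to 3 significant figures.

P ≈ 854 hPa

Scale height: H = RT/g = 287 × 294 / 9.806 = 8604.7 m.
Barometric formula: P = P₀ exp(−z/H).
z/H = 1293.0/8604.7 = 0.15027; exp(−0.15027) = 0.86048.
P = 992 × 0.86048 = 853.60 hPa.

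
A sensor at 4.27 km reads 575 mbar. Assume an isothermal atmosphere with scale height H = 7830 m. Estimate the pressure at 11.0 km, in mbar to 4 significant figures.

P ≈ 243.4 mbar

Between two levels, P₂ = P₁ exp(−Δz/H) with Δz = z₂ − z₁.
Δz = 11000 − 4270.0 = 6730.0 m; Δz/H = 6730.0/7830.0 = 0.85951.
P₂ = 575 × exp(−0.85951) = 575 × 0.42337 = 243.44 mbar.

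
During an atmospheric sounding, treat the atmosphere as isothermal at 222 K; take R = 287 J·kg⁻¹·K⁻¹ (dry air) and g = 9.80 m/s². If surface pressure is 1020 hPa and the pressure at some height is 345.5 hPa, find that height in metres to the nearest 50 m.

Scale height: H = RT/g = 287 × 222 / 9.80 = 6501.4 m.
Invert the barometric formula: z = H ln(P₀/P).
P₀/P = 1020/345.5 = 2.9522; ln(2.9522) = 1.0826.
z = 6501.4 × 1.0826 = 7038.4 m.

z ≈ 7050 m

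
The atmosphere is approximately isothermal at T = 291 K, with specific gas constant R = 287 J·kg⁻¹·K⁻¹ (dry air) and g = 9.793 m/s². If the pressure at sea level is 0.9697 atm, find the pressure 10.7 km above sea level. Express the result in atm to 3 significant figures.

P ≈ 0.277 atm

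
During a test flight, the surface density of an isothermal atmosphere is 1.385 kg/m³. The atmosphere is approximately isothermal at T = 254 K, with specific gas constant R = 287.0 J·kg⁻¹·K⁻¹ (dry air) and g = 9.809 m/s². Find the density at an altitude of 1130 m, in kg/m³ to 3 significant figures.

ρ ≈ 1.19 kg/m³

Scale height: H = RT/g = 287.0 × 254 / 9.809 = 7431.7 m.
In an isothermal atmosphere, density decays like pressure: ρ = ρ₀ exp(−z/H).
z/H = 1130.0/7431.7 = 0.15205; exp(−0.15205) = 0.85895.
ρ = 1.385 × 0.85895 = 1.1896 kg/m³.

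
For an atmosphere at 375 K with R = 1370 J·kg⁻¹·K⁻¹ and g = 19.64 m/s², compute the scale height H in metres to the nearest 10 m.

H ≈ 26160 m

The scale height of an isothermal atmosphere is H = RT/g.
H = 1370 × 375 / 19.64 = 513750/19.64 = 26158 m.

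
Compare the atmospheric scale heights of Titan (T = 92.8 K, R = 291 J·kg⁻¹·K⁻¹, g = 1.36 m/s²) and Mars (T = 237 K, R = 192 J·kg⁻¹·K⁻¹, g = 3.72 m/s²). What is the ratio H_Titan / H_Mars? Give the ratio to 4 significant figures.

H_Titan/H_Mars ≈ 1.623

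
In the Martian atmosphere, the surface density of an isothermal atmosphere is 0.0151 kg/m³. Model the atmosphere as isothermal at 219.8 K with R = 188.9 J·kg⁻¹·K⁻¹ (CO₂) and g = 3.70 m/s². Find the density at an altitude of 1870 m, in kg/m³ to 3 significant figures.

ρ ≈ 0.0128 kg/m³

Scale height: H = RT/g = 188.9 × 219.8 / 3.70 = 11222 m.
In an isothermal atmosphere, density decays like pressure: ρ = ρ₀ exp(−z/H).
z/H = 1870.0/11222 = 0.16664; exp(−0.16664) = 0.84650.
ρ = 0.0151 × 0.84650 = 0.012782 kg/m³.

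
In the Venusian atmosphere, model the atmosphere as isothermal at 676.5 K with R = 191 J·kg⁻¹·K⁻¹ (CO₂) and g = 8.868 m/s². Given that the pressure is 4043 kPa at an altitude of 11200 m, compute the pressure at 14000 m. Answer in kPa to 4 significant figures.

Scale height: H = RT/g = 191 × 676.5 / 8.868 = 14571 m.
Between two levels, P₂ = P₁ exp(−Δz/H) with Δz = z₂ − z₁.
Δz = 14000 − 11200 = 2800.0 m; Δz/H = 2800.0/14571 = 0.19216.
P₂ = 4043 × exp(−0.19216) = 4043 × 0.82517 = 3336.2 kPa.

P ≈ 3336 kPa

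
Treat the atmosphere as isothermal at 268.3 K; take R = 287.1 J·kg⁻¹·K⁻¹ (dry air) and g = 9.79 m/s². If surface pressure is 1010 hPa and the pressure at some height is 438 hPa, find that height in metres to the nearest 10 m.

z ≈ 6570 m

Scale height: H = RT/g = 287.1 × 268.3 / 9.79 = 7868.1 m.
Invert the barometric formula: z = H ln(P₀/P).
P₀/P = 1010/438 = 2.3059; ln(2.3059) = 0.83547.
z = 7868.1 × 0.83547 = 6573.6 m.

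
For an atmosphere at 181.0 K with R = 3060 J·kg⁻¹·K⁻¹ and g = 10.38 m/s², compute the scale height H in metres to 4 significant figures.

H ≈ 53360 m

The scale height of an isothermal atmosphere is H = RT/g.
H = 3060 × 181.0 / 10.38 = 553860/10.38 = 53358 m.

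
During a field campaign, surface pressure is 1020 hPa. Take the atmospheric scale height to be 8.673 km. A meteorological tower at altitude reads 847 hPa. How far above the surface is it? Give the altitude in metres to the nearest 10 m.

z ≈ 1610 m

Invert the barometric formula: z = H ln(P₀/P).
P₀/P = 1020/847 = 1.2043; ln(1.2043) = 0.18590.
z = 8673.0 × 0.18590 = 1612.3 m.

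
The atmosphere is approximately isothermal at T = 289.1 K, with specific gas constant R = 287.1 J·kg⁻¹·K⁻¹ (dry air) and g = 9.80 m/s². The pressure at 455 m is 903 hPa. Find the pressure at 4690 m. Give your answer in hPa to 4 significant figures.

Scale height: H = RT/g = 287.1 × 289.1 / 9.80 = 8469.5 m.
Between two levels, P₂ = P₁ exp(−Δz/H) with Δz = z₂ − z₁.
Δz = 4690.0 − 455.00 = 4235.0 m; Δz/H = 4235.0/8469.5 = 0.50003.
P₂ = 903 × exp(−0.50003) = 903 × 0.60651 = 547.68 hPa.

P ≈ 547.7 hPa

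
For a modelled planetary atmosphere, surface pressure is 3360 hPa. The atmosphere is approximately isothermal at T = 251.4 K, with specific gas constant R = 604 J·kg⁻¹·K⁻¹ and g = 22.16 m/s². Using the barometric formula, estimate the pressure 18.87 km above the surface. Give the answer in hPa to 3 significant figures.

P ≈ 214 hPa

Scale height: H = RT/g = 604 × 251.4 / 22.16 = 6852.2 m.
Barometric formula: P = P₀ exp(−z/H).
z/H = 18870/6852.2 = 2.7539; exp(−2.7539) = 0.063679.
P = 3360 × 0.063679 = 213.96 hPa.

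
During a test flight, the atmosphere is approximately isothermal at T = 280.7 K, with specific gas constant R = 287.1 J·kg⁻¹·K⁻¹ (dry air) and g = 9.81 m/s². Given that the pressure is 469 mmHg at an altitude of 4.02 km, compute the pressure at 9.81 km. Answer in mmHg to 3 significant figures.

Scale height: H = RT/g = 287.1 × 280.7 / 9.81 = 8215.0 m.
Between two levels, P₂ = P₁ exp(−Δz/H) with Δz = z₂ − z₁.
Δz = 9810.0 − 4020.0 = 5790.0 m; Δz/H = 5790.0/8215.0 = 0.70481.
P₂ = 469 × exp(−0.70481) = 469 × 0.49420 = 231.78 mmHg.

P ≈ 232 mmHg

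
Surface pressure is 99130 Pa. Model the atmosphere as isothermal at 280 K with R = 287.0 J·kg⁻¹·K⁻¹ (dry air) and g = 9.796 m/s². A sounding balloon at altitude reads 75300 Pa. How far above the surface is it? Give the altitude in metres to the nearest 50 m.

Scale height: H = RT/g = 287.0 × 280 / 9.796 = 8203.3 m.
Invert the barometric formula: z = H ln(P₀/P).
P₀/P = 99130/75300 = 1.3165; ln(1.3165) = 0.27498.
z = 8203.3 × 0.27498 = 2255.7 m.

z ≈ 2250 m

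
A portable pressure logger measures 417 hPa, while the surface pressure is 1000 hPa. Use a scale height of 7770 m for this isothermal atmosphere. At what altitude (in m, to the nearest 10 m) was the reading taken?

Invert the barometric formula: z = H ln(P₀/P).
P₀/P = 1000/417 = 2.3981; ln(2.3981) = 0.87468.
z = 7770.0 × 0.87468 = 6796.3 m.

z ≈ 6800 m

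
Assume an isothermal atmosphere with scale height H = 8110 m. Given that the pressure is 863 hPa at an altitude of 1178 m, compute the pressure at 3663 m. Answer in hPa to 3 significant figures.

P ≈ 635 hPa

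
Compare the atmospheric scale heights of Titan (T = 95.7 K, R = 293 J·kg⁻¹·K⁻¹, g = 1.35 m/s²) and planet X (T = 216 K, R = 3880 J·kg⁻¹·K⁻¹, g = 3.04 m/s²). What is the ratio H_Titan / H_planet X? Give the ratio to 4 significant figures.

H = RT/g for each body.
H_Titan = 293 × 95.7 / 1.35 = 20770 m.
H_planet X = 3880 × 216 / 3.04 = 275680 m.
H_Titan/H_planet X = 20770/275680 = 0.075341.

H_Titan/H_planet X ≈ 0.07534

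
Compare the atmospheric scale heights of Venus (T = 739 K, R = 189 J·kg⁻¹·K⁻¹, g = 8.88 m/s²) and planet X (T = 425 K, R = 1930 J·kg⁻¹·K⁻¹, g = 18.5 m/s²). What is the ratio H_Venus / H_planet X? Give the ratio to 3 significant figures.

H = RT/g for each body.
H_Venus = 189 × 739 / 8.88 = 15729 m.
H_planet X = 1930 × 425 / 18.5 = 44338 m.
H_Venus/H_planet X = 15729/44338 = 0.35475.

H_Venus/H_planet X ≈ 0.355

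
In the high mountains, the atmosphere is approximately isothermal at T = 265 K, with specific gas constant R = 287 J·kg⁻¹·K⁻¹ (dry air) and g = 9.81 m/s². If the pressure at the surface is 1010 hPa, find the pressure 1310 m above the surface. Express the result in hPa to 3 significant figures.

P ≈ 853 hPa

Scale height: H = RT/g = 287 × 265 / 9.81 = 7752.8 m.
Barometric formula: P = P₀ exp(−z/H).
z/H = 1310.0/7752.8 = 0.16897; exp(−0.16897) = 0.84453.
P = 1010 × 0.84453 = 852.98 hPa.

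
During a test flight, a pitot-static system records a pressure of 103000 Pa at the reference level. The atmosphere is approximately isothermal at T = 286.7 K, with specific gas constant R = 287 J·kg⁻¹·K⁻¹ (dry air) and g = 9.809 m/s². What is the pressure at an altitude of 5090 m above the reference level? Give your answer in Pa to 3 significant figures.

P ≈ 56100 Pa

Scale height: H = RT/g = 287 × 286.7 / 9.809 = 8388.5 m.
Barometric formula: P = P₀ exp(−z/H).
z/H = 5090.0/8388.5 = 0.60678; exp(−0.60678) = 0.54510.
P = 103000 × 0.54510 = 56145 Pa.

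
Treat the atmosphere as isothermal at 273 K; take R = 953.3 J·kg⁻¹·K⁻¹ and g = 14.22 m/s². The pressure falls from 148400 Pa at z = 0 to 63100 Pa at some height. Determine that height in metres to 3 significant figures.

Scale height: H = RT/g = 953.3 × 273 / 14.22 = 18302 m.
Invert the barometric formula: z = H ln(P₀/P).
P₀/P = 148400/63100 = 2.3518; ln(2.3518) = 0.85518.
z = 18302 × 0.85518 = 15652 m.

z ≈ 15700 m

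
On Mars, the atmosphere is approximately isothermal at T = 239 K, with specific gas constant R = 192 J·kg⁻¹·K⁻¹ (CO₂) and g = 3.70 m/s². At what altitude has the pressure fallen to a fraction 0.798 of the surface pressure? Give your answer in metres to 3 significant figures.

Scale height: H = RT/g = 192 × 239 / 3.70 = 12402 m.
Set P/P₀ = exp(−z/H) = 0.798, so z = −H ln(0.798).
−ln(0.798) = 0.22565; z = 12402 × 0.22565 = 2798.5 m.

z ≈ 2800 m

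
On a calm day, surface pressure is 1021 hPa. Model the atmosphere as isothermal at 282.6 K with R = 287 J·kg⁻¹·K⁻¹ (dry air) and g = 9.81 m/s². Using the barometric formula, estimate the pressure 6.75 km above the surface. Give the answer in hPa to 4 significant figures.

P ≈ 451.3 hPa

Scale height: H = RT/g = 287 × 282.6 / 9.81 = 8267.7 m.
Barometric formula: P = P₀ exp(−z/H).
z/H = 6750.0/8267.7 = 0.81643; exp(−0.81643) = 0.44201.
P = 1021 × 0.44201 = 451.29 hPa.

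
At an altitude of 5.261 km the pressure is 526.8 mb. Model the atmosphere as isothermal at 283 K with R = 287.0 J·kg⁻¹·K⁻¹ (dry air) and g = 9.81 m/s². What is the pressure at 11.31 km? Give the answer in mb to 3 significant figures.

P ≈ 254 mb

Scale height: H = RT/g = 287.0 × 283 / 9.81 = 8279.4 m.
Between two levels, P₂ = P₁ exp(−Δz/H) with Δz = z₂ − z₁.
Δz = 11310 − 5261.0 = 6049.0 m; Δz/H = 6049.0/8279.4 = 0.73061.
P₂ = 526.8 × exp(−0.73061) = 526.8 × 0.48162 = 253.72 mb.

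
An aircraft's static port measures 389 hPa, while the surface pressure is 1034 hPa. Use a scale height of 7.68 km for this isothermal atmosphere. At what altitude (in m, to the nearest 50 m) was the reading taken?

Invert the barometric formula: z = H ln(P₀/P).
P₀/P = 1034/389 = 2.6581; ln(2.6581) = 0.97761.
z = 7680.0 × 0.97761 = 7508.0 m.

z ≈ 7500 m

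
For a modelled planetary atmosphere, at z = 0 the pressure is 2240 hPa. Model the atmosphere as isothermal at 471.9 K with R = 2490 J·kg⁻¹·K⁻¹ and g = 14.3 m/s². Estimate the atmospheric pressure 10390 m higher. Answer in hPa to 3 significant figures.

P ≈ 1970 hPa

Scale height: H = RT/g = 2490 × 471.9 / 14.3 = 82170 m.
Barometric formula: P = P₀ exp(−z/H).
z/H = 10390/82170 = 0.12645; exp(−0.12645) = 0.88122.
P = 2240 × 0.88122 = 1973.9 hPa.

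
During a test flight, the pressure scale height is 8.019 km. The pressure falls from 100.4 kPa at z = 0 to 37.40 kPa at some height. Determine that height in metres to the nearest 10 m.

z ≈ 7920 m

Invert the barometric formula: z = H ln(P₀/P).
P₀/P = 100.4/37.40 = 2.6845; ln(2.6845) = 0.98749.
z = 8019.0 × 0.98749 = 7918.7 m.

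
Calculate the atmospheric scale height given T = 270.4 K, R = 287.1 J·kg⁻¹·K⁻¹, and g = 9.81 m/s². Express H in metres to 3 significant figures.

The scale height of an isothermal atmosphere is H = RT/g.
H = 287.1 × 270.4 / 9.81 = 77632/9.81 = 7913.6 m.

H ≈ 7910 m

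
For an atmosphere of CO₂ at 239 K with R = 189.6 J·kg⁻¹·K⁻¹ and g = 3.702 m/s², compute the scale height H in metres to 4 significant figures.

The scale height of an isothermal atmosphere is H = RT/g.
H = 189.6 × 239 / 3.702 = 45314/3.702 = 12240 m.

H ≈ 12240 m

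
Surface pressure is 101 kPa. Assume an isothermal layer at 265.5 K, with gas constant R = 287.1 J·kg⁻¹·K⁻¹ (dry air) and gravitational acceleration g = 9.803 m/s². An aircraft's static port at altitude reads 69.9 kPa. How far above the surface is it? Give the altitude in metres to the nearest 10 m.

z ≈ 2860 m

Scale height: H = RT/g = 287.1 × 265.5 / 9.803 = 7775.7 m.
Invert the barometric formula: z = H ln(P₀/P).
P₀/P = 101/69.9 = 1.4449; ln(1.4449) = 0.36804.
z = 7775.7 × 0.36804 = 2861.8 m.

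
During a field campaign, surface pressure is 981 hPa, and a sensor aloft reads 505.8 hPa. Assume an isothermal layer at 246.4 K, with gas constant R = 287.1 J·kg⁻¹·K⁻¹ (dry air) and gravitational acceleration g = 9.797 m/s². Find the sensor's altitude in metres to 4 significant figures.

Scale height: H = RT/g = 287.1 × 246.4 / 9.797 = 7220.7 m.
Invert the barometric formula: z = H ln(P₀/P).
P₀/P = 981/505.8 = 1.9395; ln(1.9395) = 0.66243.
z = 7220.7 × 0.66243 = 4783.2 m.

z ≈ 4783 m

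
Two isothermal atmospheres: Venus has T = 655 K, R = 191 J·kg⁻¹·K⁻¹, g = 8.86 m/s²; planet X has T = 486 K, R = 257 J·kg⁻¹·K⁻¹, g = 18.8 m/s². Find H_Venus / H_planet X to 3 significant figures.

H_Venus/H_planet X ≈ 2.13

H = RT/g for each body.
H_Venus = 191 × 655 / 8.86 = 14120 m.
H_planet X = 257 × 486 / 18.8 = 6643.7 m.
H_Venus/H_planet X = 14120/6643.7 = 2.1253.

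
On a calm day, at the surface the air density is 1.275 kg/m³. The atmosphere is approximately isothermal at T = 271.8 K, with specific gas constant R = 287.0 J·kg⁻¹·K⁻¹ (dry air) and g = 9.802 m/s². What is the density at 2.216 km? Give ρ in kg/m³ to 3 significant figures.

ρ ≈ 0.965 kg/m³

Scale height: H = RT/g = 287.0 × 271.8 / 9.802 = 7958.2 m.
In an isothermal atmosphere, density decays like pressure: ρ = ρ₀ exp(−z/H).
z/H = 2216.0/7958.2 = 0.27845; exp(−0.27845) = 0.75696.
ρ = 1.275 × 0.75696 = 0.96512 kg/m³.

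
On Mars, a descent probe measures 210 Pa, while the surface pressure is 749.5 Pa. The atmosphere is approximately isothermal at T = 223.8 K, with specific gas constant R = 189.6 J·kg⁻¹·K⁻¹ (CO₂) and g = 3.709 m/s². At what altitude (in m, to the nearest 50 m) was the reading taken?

z ≈ 14550 m

Scale height: H = RT/g = 189.6 × 223.8 / 3.709 = 11440 m.
Invert the barometric formula: z = H ln(P₀/P).
P₀/P = 749.5/210 = 3.5690; ln(3.5690) = 1.2723.
z = 11440 × 1.2723 = 14555 m.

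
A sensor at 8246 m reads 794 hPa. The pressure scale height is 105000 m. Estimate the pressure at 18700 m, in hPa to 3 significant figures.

Between two levels, P₂ = P₁ exp(−Δz/H) with Δz = z₂ − z₁.
Δz = 18700 − 8246.0 = 10454 m; Δz/H = 10454/105000 = 0.099562.
P₂ = 794 × exp(−0.099562) = 794 × 0.90523 = 718.75 hPa.

P ≈ 719 hPa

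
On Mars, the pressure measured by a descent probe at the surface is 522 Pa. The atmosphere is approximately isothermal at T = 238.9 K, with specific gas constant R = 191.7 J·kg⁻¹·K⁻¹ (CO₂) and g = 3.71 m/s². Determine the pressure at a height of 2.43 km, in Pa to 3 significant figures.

P ≈ 429 Pa

Scale height: H = RT/g = 191.7 × 238.9 / 3.71 = 12344 m.
Barometric formula: P = P₀ exp(−z/H).
z/H = 2430.0/12344 = 0.19686; exp(−0.19686) = 0.82131.
P = 522 × 0.82131 = 428.72 Pa.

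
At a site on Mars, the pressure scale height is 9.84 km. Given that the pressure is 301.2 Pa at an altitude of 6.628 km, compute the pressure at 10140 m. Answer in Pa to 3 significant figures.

Between two levels, P₂ = P₁ exp(−Δz/H) with Δz = z₂ − z₁.
Δz = 10140 − 6628.0 = 3512.0 m; Δz/H = 3512.0/9840.0 = 0.35691.
P₂ = 301.2 × exp(−0.35691) = 301.2 × 0.69984 = 210.79 Pa.

P ≈ 211 Pa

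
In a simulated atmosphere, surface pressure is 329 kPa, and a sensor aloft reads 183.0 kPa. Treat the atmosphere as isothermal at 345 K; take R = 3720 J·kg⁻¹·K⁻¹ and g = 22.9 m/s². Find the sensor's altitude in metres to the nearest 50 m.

Scale height: H = RT/g = 3720 × 345 / 22.9 = 56044 m.
Invert the barometric formula: z = H ln(P₀/P).
P₀/P = 329/183.0 = 1.7978; ln(1.7978) = 0.58656.
z = 56044 × 0.58656 = 32873 m.

z ≈ 32850 m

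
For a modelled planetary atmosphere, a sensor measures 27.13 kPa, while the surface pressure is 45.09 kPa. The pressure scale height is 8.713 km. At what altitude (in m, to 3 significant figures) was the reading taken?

Invert the barometric formula: z = H ln(P₀/P).
P₀/P = 45.09/27.13 = 1.6620; ln(1.6620) = 0.50802.
z = 8713.0 × 0.50802 = 4426.4 m.

z ≈ 4430 m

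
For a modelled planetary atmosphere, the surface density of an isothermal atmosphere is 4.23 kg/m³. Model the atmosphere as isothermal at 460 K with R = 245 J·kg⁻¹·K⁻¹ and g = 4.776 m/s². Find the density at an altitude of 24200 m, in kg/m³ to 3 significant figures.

ρ ≈ 1.52 kg/m³

Scale height: H = RT/g = 245 × 460 / 4.776 = 23597 m.
In an isothermal atmosphere, density decays like pressure: ρ = ρ₀ exp(−z/H).
z/H = 24200/23597 = 1.0256; exp(−1.0256) = 0.35858.
ρ = 4.23 × 0.35858 = 1.5168 kg/m³.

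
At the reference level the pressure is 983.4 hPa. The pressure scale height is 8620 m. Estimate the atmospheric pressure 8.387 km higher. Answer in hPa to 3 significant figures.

Barometric formula: P = P₀ exp(−z/H).
z/H = 8387.0/8620.0 = 0.97297; exp(−0.97297) = 0.37796.
P = 983.4 × 0.37796 = 371.69 hPa.

P ≈ 372 hPa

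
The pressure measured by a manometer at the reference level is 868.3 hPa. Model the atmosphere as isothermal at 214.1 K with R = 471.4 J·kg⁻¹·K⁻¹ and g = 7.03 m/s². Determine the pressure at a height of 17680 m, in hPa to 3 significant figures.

P ≈ 253 hPa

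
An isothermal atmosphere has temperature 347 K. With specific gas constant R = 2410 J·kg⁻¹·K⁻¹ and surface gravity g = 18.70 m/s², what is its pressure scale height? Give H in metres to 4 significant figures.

The scale height of an isothermal atmosphere is H = RT/g.
H = 2410 × 347 / 18.70 = 836270/18.70 = 44720 m.

H ≈ 44720 m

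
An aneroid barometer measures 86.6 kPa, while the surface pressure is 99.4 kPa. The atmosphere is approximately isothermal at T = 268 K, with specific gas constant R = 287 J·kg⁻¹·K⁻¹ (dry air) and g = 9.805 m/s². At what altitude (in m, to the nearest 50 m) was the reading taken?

z ≈ 1100 m

Scale height: H = RT/g = 287 × 268 / 9.805 = 7844.6 m.
Invert the barometric formula: z = H ln(P₀/P).
P₀/P = 99.4/86.6 = 1.1478; ln(1.1478) = 0.13785.
z = 7844.6 × 0.13785 = 1081.4 m.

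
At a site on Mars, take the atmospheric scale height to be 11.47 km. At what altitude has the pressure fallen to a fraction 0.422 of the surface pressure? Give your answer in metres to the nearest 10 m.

z ≈ 9900 m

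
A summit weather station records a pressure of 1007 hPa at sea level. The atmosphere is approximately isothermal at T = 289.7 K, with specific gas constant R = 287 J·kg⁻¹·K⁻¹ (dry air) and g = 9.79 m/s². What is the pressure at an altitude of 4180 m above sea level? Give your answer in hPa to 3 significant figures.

Scale height: H = RT/g = 287 × 289.7 / 9.79 = 8492.7 m.
Barometric formula: P = P₀ exp(−z/H).
z/H = 4180.0/8492.7 = 0.49219; exp(−0.49219) = 0.61129.
P = 1007 × 0.61129 = 615.57 hPa.

P ≈ 616 hPa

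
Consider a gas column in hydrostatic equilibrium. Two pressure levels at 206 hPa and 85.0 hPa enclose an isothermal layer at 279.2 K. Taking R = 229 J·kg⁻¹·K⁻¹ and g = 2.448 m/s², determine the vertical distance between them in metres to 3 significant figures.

Hypsometric equation: Δz = (R T̄/g) ln(P₁/P₂).
R T̄/g = 229 × 279.2 / 2.448 = 26118 m.
ln(206/85.0) = ln(2.4235) = 0.88521.
Δz = 26118 × 0.88521 = 23120 m.

Δz ≈ 23100 m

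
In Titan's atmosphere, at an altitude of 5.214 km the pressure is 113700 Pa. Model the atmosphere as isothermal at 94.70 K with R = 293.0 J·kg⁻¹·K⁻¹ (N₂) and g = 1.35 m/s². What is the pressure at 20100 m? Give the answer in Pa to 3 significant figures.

Scale height: H = RT/g = 293.0 × 94.70 / 1.35 = 20553 m.
Between two levels, P₂ = P₁ exp(−Δz/H) with Δz = z₂ − z₁.
Δz = 20100 − 5214.0 = 14886 m; Δz/H = 14886/20553 = 0.72427.
P₂ = 113700 × exp(−0.72427) = 113700 × 0.48468 = 55108 Pa.

P ≈ 55100 Pa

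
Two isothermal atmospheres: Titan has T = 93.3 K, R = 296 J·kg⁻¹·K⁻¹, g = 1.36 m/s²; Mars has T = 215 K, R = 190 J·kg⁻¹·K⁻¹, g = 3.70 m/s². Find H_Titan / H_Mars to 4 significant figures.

H = RT/g for each body.
H_Titan = 296 × 93.3 / 1.36 = 20306 m.
H_Mars = 190 × 215 / 3.70 = 11041 m.
H_Titan/H_Mars = 20306/11041 = 1.8391.

H_Titan/H_Mars ≈ 1.839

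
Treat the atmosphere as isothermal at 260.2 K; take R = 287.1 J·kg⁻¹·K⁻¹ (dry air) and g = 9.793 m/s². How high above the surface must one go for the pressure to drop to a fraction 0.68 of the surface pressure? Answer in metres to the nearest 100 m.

z ≈ 2900 m

Scale height: H = RT/g = 287.1 × 260.2 / 9.793 = 7628.2 m.
Set P/P₀ = exp(−z/H) = 0.68, so z = −H ln(0.68).
−ln(0.68) = 0.38566; z = 7628.2 × 0.38566 = 2941.9 m.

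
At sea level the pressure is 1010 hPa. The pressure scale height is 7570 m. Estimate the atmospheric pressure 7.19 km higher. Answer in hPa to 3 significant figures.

P ≈ 391 hPa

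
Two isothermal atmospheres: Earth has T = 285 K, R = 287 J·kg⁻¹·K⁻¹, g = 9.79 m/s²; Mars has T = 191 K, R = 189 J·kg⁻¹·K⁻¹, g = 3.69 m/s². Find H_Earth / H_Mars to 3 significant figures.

H_Earth/H_Mars ≈ 0.854

H = RT/g for each body.
H_Earth = 287 × 285 / 9.79 = 8355.0 m.
H_Mars = 189 × 191 / 3.69 = 9782.9 m.
H_Earth/H_Mars = 8355.0/9782.9 = 0.85404.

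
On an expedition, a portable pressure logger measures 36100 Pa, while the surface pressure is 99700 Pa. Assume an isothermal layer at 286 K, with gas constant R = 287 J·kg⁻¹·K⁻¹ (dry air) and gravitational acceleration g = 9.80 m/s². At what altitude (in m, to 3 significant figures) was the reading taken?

Scale height: H = RT/g = 287 × 286 / 9.80 = 8375.7 m.
Invert the barometric formula: z = H ln(P₀/P).
P₀/P = 99700/36100 = 2.7618; ln(2.7618) = 1.0159.
z = 8375.7 × 1.0159 = 8508.9 m.

z ≈ 8510 m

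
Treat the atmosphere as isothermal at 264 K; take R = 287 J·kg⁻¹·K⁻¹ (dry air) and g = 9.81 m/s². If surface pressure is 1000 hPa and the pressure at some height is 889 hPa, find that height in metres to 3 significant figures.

Scale height: H = RT/g = 287 × 264 / 9.81 = 7723.5 m.
Invert the barometric formula: z = H ln(P₀/P).
P₀/P = 1000/889 = 1.1249; ln(1.1249) = 0.11769.
z = 7723.5 × 0.11769 = 908.98 m.

z ≈ 909 m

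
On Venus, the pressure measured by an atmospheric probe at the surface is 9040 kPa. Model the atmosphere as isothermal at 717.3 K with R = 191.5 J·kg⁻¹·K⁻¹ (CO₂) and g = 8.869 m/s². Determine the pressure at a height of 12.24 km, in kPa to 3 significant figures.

Scale height: H = RT/g = 191.5 × 717.3 / 8.869 = 15488 m.
Barometric formula: P = P₀ exp(−z/H).
z/H = 12240/15488 = 0.79029; exp(−0.79029) = 0.45371.
P = 9040 × 0.45371 = 4101.5 kPa.

P ≈ 4100 kPa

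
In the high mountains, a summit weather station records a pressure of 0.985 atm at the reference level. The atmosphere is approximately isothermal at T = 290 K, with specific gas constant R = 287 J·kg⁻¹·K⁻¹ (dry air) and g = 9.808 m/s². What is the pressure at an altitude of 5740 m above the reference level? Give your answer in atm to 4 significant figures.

Scale height: H = RT/g = 287 × 290 / 9.808 = 8485.9 m.
Barometric formula: P = P₀ exp(−z/H).
z/H = 5740.0/8485.9 = 0.67642; exp(−0.67642) = 0.50843.
P = 0.985 × 0.50843 = 0.50080 atm.

P ≈ 0.5008 atm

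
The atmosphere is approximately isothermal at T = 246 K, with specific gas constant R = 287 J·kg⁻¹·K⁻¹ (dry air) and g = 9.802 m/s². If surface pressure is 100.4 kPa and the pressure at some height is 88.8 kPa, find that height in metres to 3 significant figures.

z ≈ 884 m

Scale height: H = RT/g = 287 × 246 / 9.802 = 7202.8 m.
Invert the barometric formula: z = H ln(P₀/P).
P₀/P = 100.4/88.8 = 1.1306; ln(1.1306) = 0.12275.
z = 7202.8 × 0.12275 = 884.14 m.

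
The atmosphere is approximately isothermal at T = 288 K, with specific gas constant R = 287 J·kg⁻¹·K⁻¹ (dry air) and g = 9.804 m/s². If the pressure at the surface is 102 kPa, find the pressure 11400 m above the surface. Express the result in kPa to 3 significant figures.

Scale height: H = RT/g = 287 × 288 / 9.804 = 8430.8 m.
Barometric formula: P = P₀ exp(−z/H).
z/H = 11400/8430.8 = 1.3522; exp(−1.3522) = 0.25867.
P = 102 × 0.25867 = 26.384 kPa.

P ≈ 26.4 kPa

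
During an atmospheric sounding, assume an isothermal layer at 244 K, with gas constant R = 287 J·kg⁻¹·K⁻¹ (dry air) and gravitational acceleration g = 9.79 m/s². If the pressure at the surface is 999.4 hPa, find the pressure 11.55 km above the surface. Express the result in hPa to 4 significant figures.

Scale height: H = RT/g = 287 × 244 / 9.79 = 7153.0 m.
Barometric formula: P = P₀ exp(−z/H).
z/H = 11550/7153.0 = 1.6147; exp(−1.6147) = 0.19895.
P = 999.4 × 0.19895 = 198.83 hPa.

P ≈ 198.8 hPa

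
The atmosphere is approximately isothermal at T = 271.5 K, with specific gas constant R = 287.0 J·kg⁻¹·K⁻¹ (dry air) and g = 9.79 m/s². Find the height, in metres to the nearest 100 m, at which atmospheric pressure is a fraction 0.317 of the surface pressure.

z ≈ 9100 m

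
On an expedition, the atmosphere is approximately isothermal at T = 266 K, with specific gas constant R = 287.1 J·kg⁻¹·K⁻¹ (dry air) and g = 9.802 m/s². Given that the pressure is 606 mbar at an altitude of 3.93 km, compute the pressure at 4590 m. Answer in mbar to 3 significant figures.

P ≈ 557 mbar

Scale height: H = RT/g = 287.1 × 266 / 9.802 = 7791.1 m.
Between two levels, P₂ = P₁ exp(−Δz/H) with Δz = z₂ − z₁.
Δz = 4590.0 − 3930.0 = 660.00 m; Δz/H = 660.00/7791.1 = 0.084712.
P₂ = 606 × exp(−0.084712) = 606 × 0.91878 = 556.78 mbar.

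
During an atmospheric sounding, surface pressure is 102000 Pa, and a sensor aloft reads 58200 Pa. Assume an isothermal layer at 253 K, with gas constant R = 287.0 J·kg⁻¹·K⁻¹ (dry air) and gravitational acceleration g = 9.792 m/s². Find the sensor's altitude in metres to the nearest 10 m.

z ≈ 4160 m

Scale height: H = RT/g = 287.0 × 253 / 9.792 = 7415.3 m.
Invert the barometric formula: z = H ln(P₀/P).
P₀/P = 102000/58200 = 1.7526; ln(1.7526) = 0.56110.
z = 7415.3 × 0.56110 = 4160.7 m.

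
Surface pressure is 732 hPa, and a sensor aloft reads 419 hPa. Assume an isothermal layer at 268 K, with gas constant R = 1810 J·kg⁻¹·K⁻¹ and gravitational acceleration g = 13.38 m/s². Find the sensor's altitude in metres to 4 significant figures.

z ≈ 20230 m

Scale height: H = RT/g = 1810 × 268 / 13.38 = 36254 m.
Invert the barometric formula: z = H ln(P₀/P).
P₀/P = 732/419 = 1.7470; ln(1.7470) = 0.55790.
z = 36254 × 0.55790 = 20226 m.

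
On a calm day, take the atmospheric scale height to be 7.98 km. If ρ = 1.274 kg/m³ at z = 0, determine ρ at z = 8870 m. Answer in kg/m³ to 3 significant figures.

In an isothermal atmosphere, density decays like pressure: ρ = ρ₀ exp(−z/H).
z/H = 8870.0/7980.0 = 1.1115; exp(−1.1115) = 0.32906.
ρ = 1.274 × 0.32906 = 0.41922 kg/m³.

ρ ≈ 0.419 kg/m³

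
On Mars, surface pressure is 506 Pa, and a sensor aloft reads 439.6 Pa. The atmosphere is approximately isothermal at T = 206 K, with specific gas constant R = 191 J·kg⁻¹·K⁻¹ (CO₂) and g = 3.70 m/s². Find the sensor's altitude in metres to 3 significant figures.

Scale height: H = RT/g = 191 × 206 / 3.70 = 10634 m.
Invert the barometric formula: z = H ln(P₀/P).
P₀/P = 506/439.6 = 1.1510; ln(1.1510) = 0.14063.
z = 10634 × 0.14063 = 1495.5 m.

z ≈ 1500 m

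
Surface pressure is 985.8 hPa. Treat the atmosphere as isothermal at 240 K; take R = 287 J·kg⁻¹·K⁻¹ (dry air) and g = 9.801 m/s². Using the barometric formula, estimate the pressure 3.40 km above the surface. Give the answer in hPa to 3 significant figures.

P ≈ 608 hPa

Scale height: H = RT/g = 287 × 240 / 9.801 = 7027.9 m.
Barometric formula: P = P₀ exp(−z/H).
z/H = 3400.0/7027.9 = 0.48379; exp(−0.48379) = 0.61644.
P = 985.8 × 0.61644 = 607.69 hPa.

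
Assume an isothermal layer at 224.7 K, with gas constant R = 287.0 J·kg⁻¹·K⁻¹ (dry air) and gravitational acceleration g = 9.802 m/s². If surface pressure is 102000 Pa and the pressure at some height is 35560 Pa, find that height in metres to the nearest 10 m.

z ≈ 6930 m

Scale height: H = RT/g = 287.0 × 224.7 / 9.802 = 6579.2 m.
Invert the barometric formula: z = H ln(P₀/P).
P₀/P = 102000/35560 = 2.8684; ln(2.8684) = 1.0538.
z = 6579.2 × 1.0538 = 6933.2 m.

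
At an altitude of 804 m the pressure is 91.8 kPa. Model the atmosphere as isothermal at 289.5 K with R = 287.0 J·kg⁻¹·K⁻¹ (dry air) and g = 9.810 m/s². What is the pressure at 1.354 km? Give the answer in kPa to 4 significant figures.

P ≈ 86.03 kPa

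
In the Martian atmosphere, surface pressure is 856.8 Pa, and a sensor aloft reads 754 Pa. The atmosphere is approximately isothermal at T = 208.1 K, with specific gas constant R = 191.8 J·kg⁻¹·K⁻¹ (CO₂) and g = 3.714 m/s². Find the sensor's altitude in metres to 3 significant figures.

z ≈ 1370 m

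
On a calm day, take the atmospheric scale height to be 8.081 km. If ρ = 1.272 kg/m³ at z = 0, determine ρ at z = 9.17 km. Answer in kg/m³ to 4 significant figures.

ρ ≈ 0.4089 kg/m³

In an isothermal atmosphere, density decays like pressure: ρ = ρ₀ exp(−z/H).
z/H = 9170.0/8081.0 = 1.1348; exp(−1.1348) = 0.32149.
ρ = 1.272 × 0.32149 = 0.40894 kg/m³.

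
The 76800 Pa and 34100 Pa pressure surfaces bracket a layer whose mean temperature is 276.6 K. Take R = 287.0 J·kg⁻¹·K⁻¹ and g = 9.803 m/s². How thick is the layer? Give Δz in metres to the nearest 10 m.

Hypsometric equation: Δz = (R T̄/g) ln(P₁/P₂).
R T̄/g = 287.0 × 276.6 / 9.803 = 8097.9 m.
ln(76800/34100) = ln(2.2522) = 0.81191.
Δz = 8097.9 × 0.81191 = 6574.8 m.

Δz ≈ 6570 m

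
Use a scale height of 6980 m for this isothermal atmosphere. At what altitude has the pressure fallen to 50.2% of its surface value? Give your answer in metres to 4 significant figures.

z ≈ 4810 m

Set P/P₀ = exp(−z/H) = 0.502, so z = −H ln(0.502).
−ln(0.502) = 0.68916; z = 6980.0 × 0.68916 = 4810.3 m.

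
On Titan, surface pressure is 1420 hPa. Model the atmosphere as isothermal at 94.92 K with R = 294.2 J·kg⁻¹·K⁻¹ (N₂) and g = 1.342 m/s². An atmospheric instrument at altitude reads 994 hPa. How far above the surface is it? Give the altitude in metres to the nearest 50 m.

Scale height: H = RT/g = 294.2 × 94.92 / 1.342 = 20809 m.
Invert the barometric formula: z = H ln(P₀/P).
P₀/P = 1420/994 = 1.4286; ln(1.4286) = 0.35669.
z = 20809 × 0.35669 = 7422.4 m.

z ≈ 7400 m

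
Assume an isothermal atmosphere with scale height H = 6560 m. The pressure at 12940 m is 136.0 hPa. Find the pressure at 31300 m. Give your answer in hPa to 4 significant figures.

P ≈ 8.280 hPa

Between two levels, P₂ = P₁ exp(−Δz/H) with Δz = z₂ − z₁.
Δz = 31300 − 12940 = 18360 m; Δz/H = 18360/6560.0 = 2.7988.
P₂ = 136.0 × exp(−2.7988) = 136.0 × 0.060883 = 8.2801 hPa.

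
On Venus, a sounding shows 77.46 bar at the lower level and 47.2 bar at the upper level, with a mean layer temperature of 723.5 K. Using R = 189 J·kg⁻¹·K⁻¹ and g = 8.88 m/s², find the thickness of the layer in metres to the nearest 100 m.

Hypsometric equation: Δz = (R T̄/g) ln(P₁/P₂).
R T̄/g = 189 × 723.5 / 8.88 = 15399 m.
ln(77.46/47.2) = ln(1.6411) = 0.49537.
Δz = 15399 × 0.49537 = 7628.2 m.

Δz ≈ 7600 m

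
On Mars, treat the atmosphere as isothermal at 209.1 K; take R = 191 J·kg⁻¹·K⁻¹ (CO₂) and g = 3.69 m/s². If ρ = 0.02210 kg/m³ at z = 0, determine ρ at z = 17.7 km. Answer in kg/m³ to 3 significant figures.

Scale height: H = RT/g = 191 × 209.1 / 3.69 = 10823 m.
In an isothermal atmosphere, density decays like pressure: ρ = ρ₀ exp(−z/H).
z/H = 17700/10823 = 1.6354; exp(−1.6354) = 0.19487.
ρ = 0.02210 × 0.19487 = 0.0043066 kg/m³.

ρ ≈ 0.00431 kg/m³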